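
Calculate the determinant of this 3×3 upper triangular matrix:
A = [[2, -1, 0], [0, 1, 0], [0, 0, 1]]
2

The determinant of a triangular matrix is the product of its diagonal entries (the off-diagonal entries above the diagonal do not affect it).
det(A) = (2) * (1) * (1) = 2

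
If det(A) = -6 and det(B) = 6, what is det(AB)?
-36

Use the multiplicative property of determinants: det(AB) = det(A)*det(B).
det(AB) = (-6)*(6) = -36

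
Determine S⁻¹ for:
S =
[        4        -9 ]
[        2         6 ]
det(S) = 42
S⁻¹ =
[      1/7      3/14 ]
[    -1/21      2/21 ]

For a 2×2 matrix S = [[a, b], [c, d]] with det(S) ≠ 0, S⁻¹ = (1/det(S)) * [[d, -b], [-c, a]].
det(S) = (4)*(6) - (-9)*(2) = 24 + 18 = 42.
S⁻¹ = (1/42) * [[6, 9], [-2, 4]].
Dividing each entry by 42 and reducing:
S⁻¹ =
[      1/7      3/14 ]
[    -1/21      2/21 ]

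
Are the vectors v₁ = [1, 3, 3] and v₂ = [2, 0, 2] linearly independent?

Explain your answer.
Yes, linearly independent

Two vectors are linearly dependent iff one is a scalar multiple of the other.
No single scalar k satisfies v₂ = k·v₁ (the ratios of corresponding entries disagree), so v₁ and v₂ are linearly independent.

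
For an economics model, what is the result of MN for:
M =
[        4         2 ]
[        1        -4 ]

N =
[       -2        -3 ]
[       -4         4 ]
MN =
[      -16        -4 ]
[       14       -19 ]

Matrix multiplication: (MN)[i][j] = sum over k of M[i][k] * N[k][j].
  (MN)[0][0] = (4)*(-2) + (2)*(-4) = -16
  (MN)[0][1] = (4)*(-3) + (2)*(4) = -4
  (MN)[1][0] = (1)*(-2) + (-4)*(-4) = 14
  (MN)[1][1] = (1)*(-3) + (-4)*(4) = -19
MN =
[      -16        -4 ]
[       14       -19 ]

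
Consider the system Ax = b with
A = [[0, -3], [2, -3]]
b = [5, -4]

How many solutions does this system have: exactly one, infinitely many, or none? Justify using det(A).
Exactly one solution

Compute det(A) = (0)*(-3) - (-3)*(2) = 6.
Because det(A) ≠ 0, A is invertible and Ax = b has a unique solution for every b (here x = A⁻¹ b).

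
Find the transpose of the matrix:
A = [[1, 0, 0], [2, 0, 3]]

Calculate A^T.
[[1, 2], [0, 0], [0, 3]]

The transpose sends entry (i,j) to (j,i); rows become columns.
Row 0 of A: [1, 0, 0] -> column 0 of A^T.
Row 1 of A: [2, 0, 3] -> column 1 of A^T.
A^T = [[1, 2], [0, 0], [0, 3]]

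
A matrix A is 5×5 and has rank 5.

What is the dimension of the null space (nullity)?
0

The rank-nullity theorem for an m×n matrix states:
rank(A) + nullity(A) = n (the number of columns).
Here n = 5 and rank(A) = 5, so nullity(A) = 5 - 5 = 0.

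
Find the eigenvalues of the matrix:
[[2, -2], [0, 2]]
λ = 2 and λ = 2

Characteristic equation: det(A - λI) = 0
λ² - (trace)λ + (det) = 0
λ² - (4)λ + (4) = 0
λ² - 4λ + 4 = 0
Solving: λ = 2, 2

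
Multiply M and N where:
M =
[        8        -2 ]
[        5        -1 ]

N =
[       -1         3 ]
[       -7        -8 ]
MN =
[        6        40 ]
[        2        23 ]

Matrix multiplication: (MN)[i][j] = sum over k of M[i][k] * N[k][j].
  (MN)[0][0] = (8)*(-1) + (-2)*(-7) = 6
  (MN)[0][1] = (8)*(3) + (-2)*(-8) = 40
  (MN)[1][0] = (5)*(-1) + (-1)*(-7) = 2
  (MN)[1][1] = (5)*(3) + (-1)*(-8) = 23
MN =
[        6        40 ]
[        2        23 ]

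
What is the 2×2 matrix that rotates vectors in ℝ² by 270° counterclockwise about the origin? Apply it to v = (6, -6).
R = [[0, 1], [-1, 0]]; R·v = (-6, -6)

A counterclockwise rotation by angle θ in ℝ² has matrix R(θ) = [[cos θ, -sin θ], [sin θ, cos θ]].
For θ = 270°: cos θ = 0, sin θ = -1.
R(270°) = [[0, 1], [-1, 0]].
R·v = [0·6 + (1)·-6, -1·6 + 0·-6] = (-6, -6).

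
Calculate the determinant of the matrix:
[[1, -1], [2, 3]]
5

For a 2×2 matrix [[a, b], [c, d]], det = ad - bc
det = (1)(3) - (-1)(2) = 3 - -2 = 5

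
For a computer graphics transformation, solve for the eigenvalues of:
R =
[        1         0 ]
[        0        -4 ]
λ = -4, 1

Solve det(R - λI) = 0. For a 2×2 matrix the characteristic equation is λ² - (trace)λ + det = 0.
trace(R) = a + d = 1 - 4 = -3.
det(R) = a*d - b*c = (1)*(-4) - (0)*(0) = -4 - 0 = -4.
Characteristic equation: λ² - (-3)λ + (-4) = 0.
Discriminant = (-3)² - 4*(-4) = 9 + 16 = 25.
λ = (-3 ± √25) / 2 = (-3 ± 5) / 2 = -4, 1.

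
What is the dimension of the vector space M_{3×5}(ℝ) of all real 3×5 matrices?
Dimension = 15

A real 3×5 matrix is determined by its 3·5 = 15 independent entries.
A standard basis is {E_ij : 1 ≤ i ≤ 3, 1 ≤ j ≤ 5}, where E_ij has a 1 in position (i, j) and 0 elsewhere — there are 15 such matrices, and they are linearly independent and span M_{3×5}(ℝ).
Therefore dim(M_{3×5}(ℝ)) = 15.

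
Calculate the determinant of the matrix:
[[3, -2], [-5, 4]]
2

For a 2×2 matrix [[a, b], [c, d]], det = ad - bc
det = (3)(4) - (-2)(-5) = 12 - 10 = 2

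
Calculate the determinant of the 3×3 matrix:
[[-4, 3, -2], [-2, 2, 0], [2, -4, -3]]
-2

Expansion along first row:
det = -4·det([[2,0],[-4,-3]]) - 3·det([[-2,0],[2,-3]]) + -2·det([[-2,2],[2,-4]])
    = -4·(2·-3 - 0·-4) - 3·(-2·-3 - 0·2) + -2·(-2·-4 - 2·2)
    = -4·-6 - 3·6 + -2·4
    = 24 + -18 + -8 = -2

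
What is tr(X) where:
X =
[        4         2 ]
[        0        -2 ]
tr(X) = 4 - 2 = 2

The trace of a square matrix is the sum of its diagonal entries.
Diagonal entries of X: X[0][0] = 4, X[1][1] = -2.
tr(X) = 4 - 2 = 2.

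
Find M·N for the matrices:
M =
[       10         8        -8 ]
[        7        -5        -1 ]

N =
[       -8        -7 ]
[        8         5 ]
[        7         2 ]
MN =
[      -72       -46 ]
[     -103       -76 ]

Matrix multiplication: (MN)[i][j] = sum over k of M[i][k] * N[k][j].
  (MN)[0][0] = (10)*(-8) + (8)*(8) + (-8)*(7) = -72
  (MN)[0][1] = (10)*(-7) + (8)*(5) + (-8)*(2) = -46
  (MN)[1][0] = (7)*(-8) + (-5)*(8) + (-1)*(7) = -103
  (MN)[1][1] = (7)*(-7) + (-5)*(5) + (-1)*(2) = -76
MN =
[      -72       -46 ]
[     -103       -76 ]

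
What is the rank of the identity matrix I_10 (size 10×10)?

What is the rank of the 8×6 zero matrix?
rank(I_10) = 10, rank(0) = 0

The identity I_10 has 10 columns that are the standard basis vectors e_1, …, e_10. These are linearly independent, so all 10 columns are pivots and rank(I_10) = 10.
The 8×6 zero matrix has every entry zero, so every row is the zero row and there are no pivots; rank(0) = 0.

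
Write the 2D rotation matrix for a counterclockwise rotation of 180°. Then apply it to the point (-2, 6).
R = [[-1, 0], [0, -1]]; R·(-2, 6) = (2, -6)

Rotation matrix formula: R(θ) = [[cos θ, -sin θ], [sin θ, cos θ]]
For θ = 180°:
cos(180°) = -1
sin(180°) = 0
R = [[-1, 0], [0, -1]]
Apply to (-2, 6): [-1·-2 + (0)·6, 0·-2 + -1·6] = (2, -6)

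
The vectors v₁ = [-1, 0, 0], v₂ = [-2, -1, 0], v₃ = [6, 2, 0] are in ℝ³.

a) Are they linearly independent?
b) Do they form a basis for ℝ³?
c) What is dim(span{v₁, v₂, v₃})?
Not independent, not a basis, dim(span) = 2

Check whether v₃ can be written as a linear combination of v₁ and v₂.
v₃ = (-2)·v₁ + (-2)·v₂ = [6, 2, 0], so the three vectors are linearly dependent.
Thus they do not form a basis for ℝ³, and dim(span{v₁, v₂, v₃}) = 2 (spanned by v₁ and v₂).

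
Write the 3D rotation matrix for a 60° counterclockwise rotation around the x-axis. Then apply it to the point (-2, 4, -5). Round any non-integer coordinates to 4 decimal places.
R = [[1, 0, 0], [0, 1/2, -√3/2], [0, √3/2, 1/2]]; R·(-2, 4, -5) = (-2.0000, 6.3301, 0.9641)

Rotation matrix for 60° around x-axis:
cos(60°) = 1/2, sin(60°) = √3/2
R = [[1, 0, 0], [0, 1/2, -√3/2], [0, √3/2, 1/2]]
Apply to (-2, 4, -5): R·[-2, 4, -5]ᵀ = (-2.0000, 6.3301, 0.9641)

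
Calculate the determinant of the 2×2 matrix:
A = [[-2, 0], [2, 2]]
-4

For A = [[a, b], [c, d]], det(A) = a*d - b*c.
det(A) = (-2)*(2) - (0)*(2) = -4 - 0 = -4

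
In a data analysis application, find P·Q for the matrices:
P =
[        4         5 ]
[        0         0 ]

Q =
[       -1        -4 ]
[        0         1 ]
PQ =
[       -4       -11 ]
[        0         0 ]

Matrix multiplication: (PQ)[i][j] = sum over k of P[i][k] * Q[k][j].
  (PQ)[0][0] = (4)*(-1) + (5)*(0) = -4
  (PQ)[0][1] = (4)*(-4) + (5)*(1) = -11
  (PQ)[1][0] = (0)*(-1) + (0)*(0) = 0
  (PQ)[1][1] = (0)*(-4) + (0)*(1) = 0
PQ =
[       -4       -11 ]
[        0         0 ]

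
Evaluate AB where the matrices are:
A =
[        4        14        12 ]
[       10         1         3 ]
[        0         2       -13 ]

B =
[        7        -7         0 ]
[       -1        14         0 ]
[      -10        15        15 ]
AB =
[     -106       348       180 ]
[       39       -11        45 ]
[      128      -167      -195 ]

Matrix multiplication: (AB)[i][j] = sum over k of A[i][k] * B[k][j].
  (AB)[0][0] = (4)*(7) + (14)*(-1) + (12)*(-10) = -106
  (AB)[0][1] = (4)*(-7) + (14)*(14) + (12)*(15) = 348
  (AB)[0][2] = (4)*(0) + (14)*(0) + (12)*(15) = 180
  (AB)[1][0] = (10)*(7) + (1)*(-1) + (3)*(-10) = 39
  (AB)[1][1] = (10)*(-7) + (1)*(14) + (3)*(15) = -11
  (AB)[1][2] = (10)*(0) + (1)*(0) + (3)*(15) = 45
  (AB)[2][0] = (0)*(7) + (2)*(-1) + (-13)*(-10) = 128
  (AB)[2][1] = (0)*(-7) + (2)*(14) + (-13)*(15) = -167
  (AB)[2][2] = (0)*(0) + (2)*(0) + (-13)*(15) = -195
AB =
[     -106       348       180 ]
[       39       -11        45 ]
[      128      -167      -195 ]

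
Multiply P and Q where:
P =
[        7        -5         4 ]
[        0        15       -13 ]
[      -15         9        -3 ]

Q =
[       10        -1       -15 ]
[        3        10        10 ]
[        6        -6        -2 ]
PQ =
[       79       -81      -163 ]
[      -33       228       176 ]
[     -141       123       321 ]

Matrix multiplication: (PQ)[i][j] = sum over k of P[i][k] * Q[k][j].
  (PQ)[0][0] = (7)*(10) + (-5)*(3) + (4)*(6) = 79
  (PQ)[0][1] = (7)*(-1) + (-5)*(10) + (4)*(-6) = -81
  (PQ)[0][2] = (7)*(-15) + (-5)*(10) + (4)*(-2) = -163
  (PQ)[1][0] = (0)*(10) + (15)*(3) + (-13)*(6) = -33
  (PQ)[1][1] = (0)*(-1) + (15)*(10) + (-13)*(-6) = 228
  (PQ)[1][2] = (0)*(-15) + (15)*(10) + (-13)*(-2) = 176
  (PQ)[2][0] = (-15)*(10) + (9)*(3) + (-3)*(6) = -141
  (PQ)[2][1] = (-15)*(-1) + (9)*(10) + (-3)*(-6) = 123
  (PQ)[2][2] = (-15)*(-15) + (9)*(10) + (-3)*(-2) = 321
PQ =
[       79       -81      -163 ]
[      -33       228       176 ]
[     -141       123       321 ]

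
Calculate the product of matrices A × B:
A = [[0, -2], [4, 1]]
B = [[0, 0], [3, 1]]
[[-6, -2], [3, 1]]

Matrix multiplication:
C[0][0] = 0×0 + -2×3 = -6
C[0][1] = 0×0 + -2×1 = -2
C[1][0] = 4×0 + 1×3 = 3
C[1][1] = 4×0 + 1×1 = 1
Result: [[-6, -2], [3, 1]]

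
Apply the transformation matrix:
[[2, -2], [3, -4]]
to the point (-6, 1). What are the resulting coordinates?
(-14, -22)

Matrix multiplication:
[[2, -2], [3, -4]] × [-6, 1]ᵀ
= [2×-6 + -2×1, 3×-6 + -4×1]ᵀ
= [-14.0000, -22.0000]ᵀ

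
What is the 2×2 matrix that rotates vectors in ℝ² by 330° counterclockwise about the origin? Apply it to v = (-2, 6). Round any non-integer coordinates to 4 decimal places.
R = [[√3/2, 1/2], [-1/2, √3/2]]; R·v = (1.2679, 6.1962)

A counterclockwise rotation by angle θ in ℝ² has matrix R(θ) = [[cos θ, -sin θ], [sin θ, cos θ]].
For θ = 330°: cos θ = √3/2, sin θ = -1/2.
R(330°) = [[√3/2, 1/2], [-1/2, √3/2]].
R·v = [√3/2·-2 + (1/2)·6, -1/2·-2 + √3/2·6] = (1.2679, 6.1962).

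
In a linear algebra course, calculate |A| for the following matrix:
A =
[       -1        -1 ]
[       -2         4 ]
det(A) = -6

For a 2×2 matrix [[a, b], [c, d]], det = a*d - b*c.
det(A) = (-1)*(4) - (-1)*(-2) = -4 - 2 = -6.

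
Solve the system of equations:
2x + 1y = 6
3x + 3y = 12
x = 2, y = 2

Use elimination (row reduction):
Equation 1: 2x + 1y = 6.
Equation 2: 3x + 3y = 12.
Multiply Eq1 by 3 and Eq2 by 2: 6x + 3y = 18;  6x + 6y = 24.
Subtract: (3)y = 6, so y = 2.
Back-substitute into Eq1: 2x + 1*(2) = 6, so x = 2.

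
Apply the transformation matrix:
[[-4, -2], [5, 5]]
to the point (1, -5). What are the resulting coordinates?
(6, -20)

Matrix multiplication:
[[-4, -2], [5, 5]] × [1, -5]ᵀ
= [-4×1 + -2×-5, 5×1 + 5×-5]ᵀ
= [6.0000, -20.0000]ᵀ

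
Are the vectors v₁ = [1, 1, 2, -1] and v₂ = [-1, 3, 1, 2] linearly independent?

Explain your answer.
Yes, linearly independent

Two vectors are linearly dependent iff one is a scalar multiple of the other.
No single scalar k satisfies v₂ = k·v₁ (the ratios of corresponding entries disagree), so v₁ and v₂ are linearly independent.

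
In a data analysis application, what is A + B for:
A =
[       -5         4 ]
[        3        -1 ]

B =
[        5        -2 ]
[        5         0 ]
A + B =
[        0         2 ]
[        8        -1 ]

Matrix addition is elementwise: (A+B)[i][j] = A[i][j] + B[i][j].
  (A+B)[0][0] = (-5) + (5) = 0
  (A+B)[0][1] = (4) + (-2) = 2
  (A+B)[1][0] = (3) + (5) = 8
  (A+B)[1][1] = (-1) + (0) = -1
A + B =
[        0         2 ]
[        8        -1 ]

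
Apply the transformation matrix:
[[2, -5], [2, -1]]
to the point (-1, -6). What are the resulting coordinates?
(28, 4)

Matrix multiplication:
[[2, -5], [2, -1]] × [-1, -6]ᵀ
= [2×-1 + -5×-6, 2×-1 + -1×-6]ᵀ
= [28.0000, 4.0000]ᵀ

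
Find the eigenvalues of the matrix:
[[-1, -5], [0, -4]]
λ = -4 and λ = -1

Characteristic equation: det(A - λI) = 0
λ² - (trace)λ + (det) = 0
λ² - (-5)λ + (4) = 0
λ² + 5λ + 4 = 0
Solving: λ = -4, -1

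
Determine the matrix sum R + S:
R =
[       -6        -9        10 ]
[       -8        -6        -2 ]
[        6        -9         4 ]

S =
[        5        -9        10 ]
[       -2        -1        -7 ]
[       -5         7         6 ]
R + S =
[       -1       -18        20 ]
[      -10        -7        -9 ]
[        1        -2        10 ]

Matrix addition is elementwise: (R+S)[i][j] = R[i][j] + S[i][j].
  (R+S)[0][0] = (-6) + (5) = -1
  (R+S)[0][1] = (-9) + (-9) = -18
  (R+S)[0][2] = (10) + (10) = 20
  (R+S)[1][0] = (-8) + (-2) = -10
  (R+S)[1][1] = (-6) + (-1) = -7
  (R+S)[1][2] = (-2) + (-7) = -9
  (R+S)[2][0] = (6) + (-5) = 1
  (R+S)[2][1] = (-9) + (7) = -2
  (R+S)[2][2] = (4) + (6) = 10
R + S =
[       -1       -18        20 ]
[      -10        -7        -9 ]
[        1        -2        10 ]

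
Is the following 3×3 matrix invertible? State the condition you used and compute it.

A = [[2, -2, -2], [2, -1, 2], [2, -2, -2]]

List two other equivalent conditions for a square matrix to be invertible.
No, not invertible; det(A) = 0 (two rows are equal, so the rows are linearly dependent). Equivalent conditions (failing for this A): rank(A) < 3; Ax = 0 has non-trivial solutions; 0 is an eigenvalue; the columns are linearly dependent.

To check invertibility, compute det(A).
In this matrix, row 0 and the last row are identical, so one row is a scalar multiple of another and the rows are linearly dependent.
A matrix with linearly dependent rows has det = 0 and is not invertible.
Equivalent failed conditions:
- rank(A) < 3.
- Ax = 0 has non-trivial solutions.
- 0 is an eigenvalue.
- The columns are linearly dependent.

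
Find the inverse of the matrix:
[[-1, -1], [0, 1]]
[[-1, -1], [0, 1]]

For [[a,b],[c,d]], inverse = (1/det)·[[d,-b],[-c,a]]
det = -1·1 - -1·0 = -1
Inverse = (1/-1)·[[1, 1], [0, -1]]
        = [[-1, -1], [0, 1]]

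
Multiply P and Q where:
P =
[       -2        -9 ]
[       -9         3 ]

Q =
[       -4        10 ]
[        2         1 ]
PQ =
[      -10       -29 ]
[       42       -87 ]

Matrix multiplication: (PQ)[i][j] = sum over k of P[i][k] * Q[k][j].
  (PQ)[0][0] = (-2)*(-4) + (-9)*(2) = -10
  (PQ)[0][1] = (-2)*(10) + (-9)*(1) = -29
  (PQ)[1][0] = (-9)*(-4) + (3)*(2) = 42
  (PQ)[1][1] = (-9)*(10) + (3)*(1) = -87
PQ =
[      -10       -29 ]
[       42       -87 ]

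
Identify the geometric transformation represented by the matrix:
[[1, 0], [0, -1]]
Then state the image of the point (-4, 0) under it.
reflection across the x-axis; image of (-4, 0) is (-4, 0)

This is a symmetric orthogonal matrix with determinant -1, which characterizes a reflection in ℝ².
The matrix [[1, 0], [0, -1]] represents: reflection across the x-axis.
Applying it to (-4, 0): [1·-4 + 0·0, 0·-4 + -1·0] = (-4, 0).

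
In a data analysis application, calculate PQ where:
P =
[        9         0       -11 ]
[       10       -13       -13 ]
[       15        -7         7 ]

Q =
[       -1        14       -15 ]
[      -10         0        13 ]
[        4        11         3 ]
PQ =
[      -53         5      -168 ]
[       68        -3      -358 ]
[       83       287      -295 ]

Matrix multiplication: (PQ)[i][j] = sum over k of P[i][k] * Q[k][j].
  (PQ)[0][0] = (9)*(-1) + (0)*(-10) + (-11)*(4) = -53
  (PQ)[0][1] = (9)*(14) + (0)*(0) + (-11)*(11) = 5
  (PQ)[0][2] = (9)*(-15) + (0)*(13) + (-11)*(3) = -168
  (PQ)[1][0] = (10)*(-1) + (-13)*(-10) + (-13)*(4) = 68
  (PQ)[1][1] = (10)*(14) + (-13)*(0) + (-13)*(11) = -3
  (PQ)[1][2] = (10)*(-15) + (-13)*(13) + (-13)*(3) = -358
  (PQ)[2][0] = (15)*(-1) + (-7)*(-10) + (7)*(4) = 83
  (PQ)[2][1] = (15)*(14) + (-7)*(0) + (7)*(11) = 287
  (PQ)[2][2] = (15)*(-15) + (-7)*(13) + (7)*(3) = -295
PQ =
[      -53         5      -168 ]
[       68        -3      -358 ]
[       83       287      -295 ]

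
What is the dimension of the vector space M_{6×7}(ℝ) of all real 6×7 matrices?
Dimension = 42

A real 6×7 matrix is determined by its 6·7 = 42 independent entries.
A standard basis is {E_ij : 1 ≤ i ≤ 6, 1 ≤ j ≤ 7}, where E_ij has a 1 in position (i, j) and 0 elsewhere — there are 42 such matrices, and they are linearly independent and span M_{6×7}(ℝ).
Therefore dim(M_{6×7}(ℝ)) = 42.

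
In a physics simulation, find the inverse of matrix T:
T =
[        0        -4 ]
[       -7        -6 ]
det(T) = -28
T⁻¹ =
[     3/14      -1/7 ]
[     -1/4         0 ]

For a 2×2 matrix T = [[a, b], [c, d]] with det(T) ≠ 0, T⁻¹ = (1/det(T)) * [[d, -b], [-c, a]].
det(T) = (0)*(-6) - (-4)*(-7) = 0 - 28 = -28.
T⁻¹ = (1/-28) * [[-6, 4], [7, 0]].
Dividing each entry by -28 and reducing:
T⁻¹ =
[     3/14      -1/7 ]
[     -1/4         0 ]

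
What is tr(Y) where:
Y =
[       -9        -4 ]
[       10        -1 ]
tr(Y) = -9 - 1 = -10

The trace of a square matrix is the sum of its diagonal entries.
Diagonal entries of Y: Y[0][0] = -9, Y[1][1] = -1.
tr(Y) = -9 - 1 = -10.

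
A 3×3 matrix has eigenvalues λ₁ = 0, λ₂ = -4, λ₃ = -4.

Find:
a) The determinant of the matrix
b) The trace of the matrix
det = 0, trace = -8

Two standard eigenvalue identities:
- det(A) equals the product of the eigenvalues (counted with multiplicity).
- trace(A) equals the sum of the eigenvalues.
det(A) = (0)*(-4)*(-4) = 0.
trace(A) = 0 - 4 - 4 = -8.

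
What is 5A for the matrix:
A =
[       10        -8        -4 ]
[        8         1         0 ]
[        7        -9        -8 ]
5A =
[       50       -40       -20 ]
[       40         5         0 ]
[       35       -45       -40 ]

Scalar multiplication is elementwise: (5A)[i][j] = 5 * A[i][j].
  (5A)[0][0] = 5 * (10) = 50
  (5A)[0][1] = 5 * (-8) = -40
  (5A)[0][2] = 5 * (-4) = -20
  (5A)[1][0] = 5 * (8) = 40
  (5A)[1][1] = 5 * (1) = 5
  (5A)[1][2] = 5 * (0) = 0
  (5A)[2][0] = 5 * (7) = 35
  (5A)[2][1] = 5 * (-9) = -45
  (5A)[2][2] = 5 * (-8) = -40
5A =
[       50       -40       -20 ]
[       40         5         0 ]
[       35       -45       -40 ]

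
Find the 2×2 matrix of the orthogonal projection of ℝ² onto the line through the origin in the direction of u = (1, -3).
[[1/10, -3/10], [-3/10, 9/10]]

The orthogonal projection onto the line spanned by a nonzero vector u = (a, b) has matrix P = (u uᵀ) / (uᵀ u) = (1/(a² + b²)) · [[a², ab], [ab, b²]].
Here u = (1, -3), so a² + b² = 1 + 9 = 10.
P = (1/10) · [[1, -3], [-3, 9]] = [[1/10, -3/10], [-3/10, 9/10]].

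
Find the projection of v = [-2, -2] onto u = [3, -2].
[-6/13, 4/13]

The projection of v onto u is proj_u(v) = ((v·u) / (u·u)) · u.
v·u = (-2)*(3) + (-2)*(-2) = -2.
u·u = (3)*(3) + (-2)*(-2) = 13.
coefficient = -2 / 13 = -2/13.
proj_u(v) = -2/13 · [3, -2] = [-6/13, 4/13].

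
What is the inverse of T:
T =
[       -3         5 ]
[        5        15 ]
det(T) = -70
T⁻¹ =
[    -3/14      1/14 ]
[     1/14      3/70 ]

For a 2×2 matrix T = [[a, b], [c, d]] with det(T) ≠ 0, T⁻¹ = (1/det(T)) * [[d, -b], [-c, a]].
det(T) = (-3)*(15) - (5)*(5) = -45 - 25 = -70.
T⁻¹ = (1/-70) * [[15, -5], [-5, -3]].
Dividing each entry by -70 and reducing:
T⁻¹ =
[    -3/14      1/14 ]
[     1/14      3/70 ]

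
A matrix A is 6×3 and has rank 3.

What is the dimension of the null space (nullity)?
0

The rank-nullity theorem for an m×n matrix states:
rank(A) + nullity(A) = n (the number of columns).
Here n = 3 and rank(A) = 3, so nullity(A) = 3 - 3 = 0.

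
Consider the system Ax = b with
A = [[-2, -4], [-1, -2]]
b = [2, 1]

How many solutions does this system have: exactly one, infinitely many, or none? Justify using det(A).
Infinitely many solutions

det(A) = (-2)*(-2) - (-4)*(-1) = 0, so A is singular (column 2 is 2 times column 1).
b = [2, 1] = -1 * column 1 of A, so b lies in the column space of A.
A singular matrix whose right-hand side is in its column space gives a 1-parameter family of solutions — infinitely many.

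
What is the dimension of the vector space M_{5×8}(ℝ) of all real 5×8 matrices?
Dimension = 40

A real 5×8 matrix is determined by its 5·8 = 40 independent entries.
A standard basis is {E_ij : 1 ≤ i ≤ 5, 1 ≤ j ≤ 8}, where E_ij has a 1 in position (i, j) and 0 elsewhere — there are 40 such matrices, and they are linearly independent and span M_{5×8}(ℝ).
Therefore dim(M_{5×8}(ℝ)) = 40.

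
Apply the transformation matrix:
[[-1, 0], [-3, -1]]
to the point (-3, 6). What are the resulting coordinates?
(3, 3)

Matrix multiplication:
[[-1, 0], [-3, -1]] × [-3, 6]ᵀ
= [-1×-3 + 0×6, -3×-3 + -1×6]ᵀ
= [3.0000, 3.0000]ᵀ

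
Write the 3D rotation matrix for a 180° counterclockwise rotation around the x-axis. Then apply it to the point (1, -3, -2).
R = [[1, 0, 0], [0, -1, 0], [0, 0, -1]]; R·(1, -3, -2) = (1, 3, 2)

Rotation matrix for 180° around x-axis:
cos(180°) = -1, sin(180°) = 0
R = [[1, 0, 0], [0, -1, 0], [0, 0, -1]]
Apply to (1, -3, -2): R·[1, -3, -2]ᵀ = (1, 3, 2)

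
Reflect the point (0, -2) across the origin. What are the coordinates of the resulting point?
(0, 2)

Reflection across origin: (0, -2) → (0, 2)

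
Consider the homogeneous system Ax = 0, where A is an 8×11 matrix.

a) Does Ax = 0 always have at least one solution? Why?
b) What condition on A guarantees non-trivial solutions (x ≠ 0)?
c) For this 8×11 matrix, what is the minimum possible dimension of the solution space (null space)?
a) Yes, x = 0 is always a solution. b) When A has linearly dependent columns (rank < n). c) Minimum nullity = 3.

a) x = 0 satisfies A·0 = 0, so the zero vector is always a solution.
b) Non-trivial solutions exist iff the columns of A are linearly dependent, equivalently rank(A) < n (the number of columns).
c) By rank-nullity, rank(A) + nullity(A) = n = 11. Since A has only 8 rows, rank(A) ≤ 8, so nullity(A) ≥ 11 - 8 = 3.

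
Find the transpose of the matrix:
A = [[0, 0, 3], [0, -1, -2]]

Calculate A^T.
[[0, 0], [0, -1], [3, -2]]

The transpose sends entry (i,j) to (j,i); rows become columns.
Row 0 of A: [0, 0, 3] -> column 0 of A^T.
Row 1 of A: [0, -1, -2] -> column 1 of A^T.
A^T = [[0, 0], [0, -1], [3, -2]]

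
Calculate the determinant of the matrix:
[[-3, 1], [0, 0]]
0

For a 2×2 matrix [[a, b], [c, d]], det = ad - bc
det = (-3)(0) - (1)(0) = 0 - 0 = 0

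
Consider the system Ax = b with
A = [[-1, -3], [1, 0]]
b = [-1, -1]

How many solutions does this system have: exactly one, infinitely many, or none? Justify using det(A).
Exactly one solution

Compute det(A) = (-1)*(0) - (-3)*(1) = 3.
Because det(A) ≠ 0, A is invertible and Ax = b has a unique solution for every b (here x = A⁻¹ b).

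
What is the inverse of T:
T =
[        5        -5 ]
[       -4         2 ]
det(T) = -10
T⁻¹ =
[     -1/5      -1/2 ]
[     -2/5      -1/2 ]

For a 2×2 matrix T = [[a, b], [c, d]] with det(T) ≠ 0, T⁻¹ = (1/det(T)) * [[d, -b], [-c, a]].
det(T) = (5)*(2) - (-5)*(-4) = 10 - 20 = -10.
T⁻¹ = (1/-10) * [[2, 5], [4, 5]].
Dividing each entry by -10 and reducing:
T⁻¹ =
[     -1/5      -1/2 ]
[     -2/5      -1/2 ]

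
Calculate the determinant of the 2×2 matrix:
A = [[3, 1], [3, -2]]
-9

For A = [[a, b], [c, d]], det(A) = a*d - b*c.
det(A) = (3)*(-2) - (1)*(3) = -6 - 3 = -9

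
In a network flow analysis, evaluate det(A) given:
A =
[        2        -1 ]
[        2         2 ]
det(A) = 6

For a 2×2 matrix [[a, b], [c, d]], det = a*d - b*c.
det(A) = (2)*(2) - (-1)*(2) = 4 + 2 = 6.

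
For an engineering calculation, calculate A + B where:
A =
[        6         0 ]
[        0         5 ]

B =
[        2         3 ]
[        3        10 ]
A + B =
[        8         3 ]
[        3        15 ]

Matrix addition is elementwise: (A+B)[i][j] = A[i][j] + B[i][j].
  (A+B)[0][0] = (6) + (2) = 8
  (A+B)[0][1] = (0) + (3) = 3
  (A+B)[1][0] = (0) + (3) = 3
  (A+B)[1][1] = (5) + (10) = 15
A + B =
[        8         3 ]
[        3        15 ]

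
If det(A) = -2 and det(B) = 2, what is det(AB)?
-4

Use the multiplicative property of determinants: det(AB) = det(A)*det(B).
det(AB) = (-2)*(2) = -4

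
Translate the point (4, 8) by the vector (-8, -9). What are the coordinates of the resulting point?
(-4, -1)

Translation by (-8, -9):
x' = 4 + -8 = -4
y' = 8 + -9 = -1
Homogeneous matrix: [[1, 0, -8], [0, 1, -9], [0, 0, 1]]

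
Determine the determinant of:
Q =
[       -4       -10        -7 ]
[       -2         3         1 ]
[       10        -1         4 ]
det(Q) = -36

Expand along row 0 (cofactor expansion): det(Q) = a*(e*i - f*h) - b*(d*i - f*g) + c*(d*h - e*g), where the 3×3 is [[a, b, c], [d, e, f], [g, h, i]].
Minor M_00 = (3)*(4) - (1)*(-1) = 12 + 1 = 13.
Minor M_01 = (-2)*(4) - (1)*(10) = -8 - 10 = -18.
Minor M_02 = (-2)*(-1) - (3)*(10) = 2 - 30 = -28.
det(Q) = (-4)*(13) - (-10)*(-18) + (-7)*(-28) = -52 - 180 + 196 = -36.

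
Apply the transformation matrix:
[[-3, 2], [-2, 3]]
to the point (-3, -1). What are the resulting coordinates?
(7, 3)

Matrix multiplication:
[[-3, 2], [-2, 3]] × [-3, -1]ᵀ
= [-3×-3 + 2×-1, -2×-3 + 3×-1]ᵀ
= [7.0000, 3.0000]ᵀ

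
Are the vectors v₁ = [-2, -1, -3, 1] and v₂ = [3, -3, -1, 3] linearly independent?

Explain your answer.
Yes, linearly independent

Two vectors are linearly dependent iff one is a scalar multiple of the other.
No single scalar k satisfies v₂ = k·v₁ (the ratios of corresponding entries disagree), so v₁ and v₂ are linearly independent.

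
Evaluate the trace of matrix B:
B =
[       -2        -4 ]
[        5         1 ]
tr(B) = -2 + 1 = -1

The trace of a square matrix is the sum of its diagonal entries.
Diagonal entries of B: B[0][0] = -2, B[1][1] = 1.
tr(B) = -2 + 1 = -1.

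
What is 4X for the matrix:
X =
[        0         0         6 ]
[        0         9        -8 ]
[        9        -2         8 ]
4X =
[        0         0        24 ]
[        0        36       -32 ]
[       36        -8        32 ]

Scalar multiplication is elementwise: (4X)[i][j] = 4 * X[i][j].
  (4X)[0][0] = 4 * (0) = 0
  (4X)[0][1] = 4 * (0) = 0
  (4X)[0][2] = 4 * (6) = 24
  (4X)[1][0] = 4 * (0) = 0
  (4X)[1][1] = 4 * (9) = 36
  (4X)[1][2] = 4 * (-8) = -32
  (4X)[2][0] = 4 * (9) = 36
  (4X)[2][1] = 4 * (-2) = -8
  (4X)[2][2] = 4 * (8) = 32
4X =
[        0         0        24 ]
[        0        36       -32 ]
[       36        -8        32 ]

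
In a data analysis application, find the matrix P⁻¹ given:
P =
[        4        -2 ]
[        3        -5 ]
det(P) = -14
P⁻¹ =
[     5/14      -1/7 ]
[     3/14      -2/7 ]

For a 2×2 matrix P = [[a, b], [c, d]] with det(P) ≠ 0, P⁻¹ = (1/det(P)) * [[d, -b], [-c, a]].
det(P) = (4)*(-5) - (-2)*(3) = -20 + 6 = -14.
P⁻¹ = (1/-14) * [[-5, 2], [-3, 4]].
Dividing each entry by -14 and reducing:
P⁻¹ =
[     5/14      -1/7 ]
[     3/14      -2/7 ]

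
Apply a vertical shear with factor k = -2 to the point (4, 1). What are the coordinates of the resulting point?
(4, -7)

Shear matrix for vertical shear with factor k = -2:
[[1, 0], [-2, 1]]
Result: (4, 1) → (4, -7)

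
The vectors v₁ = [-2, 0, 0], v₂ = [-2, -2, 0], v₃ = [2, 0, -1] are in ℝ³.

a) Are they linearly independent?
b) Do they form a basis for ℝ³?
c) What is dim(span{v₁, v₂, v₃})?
Yes independent, yes basis, dim = 3

Stack v₁, v₂, v₃ as rows of a 3×3 matrix.
[[-2, 0, 0]; [-2, -2, 0]; [2, 0, -1]] is already lower triangular with nonzero diagonal entries (-2, -2, -1), so its determinant is the product of the diagonal entries, det = (-2)·(-2)·(-1) = -4 ≠ 0, and the rows are linearly independent.
Three linearly independent vectors in ℝ³ form a basis for ℝ³, so dim(span{v₁,v₂,v₃}) = 3.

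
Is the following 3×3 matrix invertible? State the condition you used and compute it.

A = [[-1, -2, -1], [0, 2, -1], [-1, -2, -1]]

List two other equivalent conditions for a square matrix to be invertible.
No, not invertible; det(A) = 0 (two rows are equal, so the rows are linearly dependent). Equivalent conditions (failing for this A): rank(A) < 3; Ax = 0 has non-trivial solutions; 0 is an eigenvalue; the columns are linearly dependent.

To check invertibility, compute det(A).
In this matrix, row 0 and the last row are identical, so one row is a scalar multiple of another and the rows are linearly dependent.
A matrix with linearly dependent rows has det = 0 and is not invertible.
Equivalent failed conditions:
- rank(A) < 3.
- Ax = 0 has non-trivial solutions.
- 0 is an eigenvalue.
- The columns are linearly dependent.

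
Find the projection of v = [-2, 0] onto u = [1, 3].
[-1/5, -3/5]

The projection of v onto u is proj_u(v) = ((v·u) / (u·u)) · u.
v·u = (-2)*(1) + (0)*(3) = -2.
u·u = (1)*(1) + (3)*(3) = 10.
coefficient = -2 / 10 = -1/5.
proj_u(v) = -1/5 · [1, 3] = [-1/5, -3/5].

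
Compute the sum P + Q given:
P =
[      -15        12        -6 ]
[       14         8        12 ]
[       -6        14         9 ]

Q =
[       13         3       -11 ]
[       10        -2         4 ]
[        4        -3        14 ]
P + Q =
[       -2        15       -17 ]
[       24         6        16 ]
[       -2        11        23 ]

Matrix addition is elementwise: (P+Q)[i][j] = P[i][j] + Q[i][j].
  (P+Q)[0][0] = (-15) + (13) = -2
  (P+Q)[0][1] = (12) + (3) = 15
  (P+Q)[0][2] = (-6) + (-11) = -17
  (P+Q)[1][0] = (14) + (10) = 24
  (P+Q)[1][1] = (8) + (-2) = 6
  (P+Q)[1][2] = (12) + (4) = 16
  (P+Q)[2][0] = (-6) + (4) = -2
  (P+Q)[2][1] = (14) + (-3) = 11
  (P+Q)[2][2] = (9) + (14) = 23
P + Q =
[       -2        15       -17 ]
[       24         6        16 ]
[       -2        11        23 ]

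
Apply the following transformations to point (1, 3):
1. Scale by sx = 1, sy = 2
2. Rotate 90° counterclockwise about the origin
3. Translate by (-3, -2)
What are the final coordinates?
(-9, -1)

Step 1: Scale → (1, 6)
Step 2: Rotate 90° → (-6, 1)
Step 3: Translate → (-9, -1)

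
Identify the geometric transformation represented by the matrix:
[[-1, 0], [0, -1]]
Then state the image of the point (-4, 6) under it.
rotation by 180° (or reflection through origin); image of (-4, 6) is (4, -6)

This matches the form [[cos θ, -sin θ], [sin θ, cos θ]] of a rotation matrix; reading off cos θ and sin θ gives the angle.
The matrix [[-1, 0], [0, -1]] represents: rotation by 180° (or reflection through origin).
Applying it to (-4, 6): [-1·-4 + 0·6, 0·-4 + -1·6] = (4, -6).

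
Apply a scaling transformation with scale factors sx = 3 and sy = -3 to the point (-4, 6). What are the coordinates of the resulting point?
(-12, -18)

Scaling matrix:
[[3, 0], [0, -3]]
Result: (-4 × 3, 6 × -3) = (-12, -18)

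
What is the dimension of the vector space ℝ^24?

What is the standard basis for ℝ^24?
Dimension = 24; standard basis = {e_1, e_2, e_3, …, e_24}

ℝ^24 is the space of 24-tuples of real numbers; its dimension is 24.
The standard basis consists of 24 vectors: e_1, e_2, e_3, …, e_24, where e_i is the vector with 1 in position i and 0 elsewhere.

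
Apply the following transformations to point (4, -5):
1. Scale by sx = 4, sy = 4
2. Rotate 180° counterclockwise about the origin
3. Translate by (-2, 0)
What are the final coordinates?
(-18, 20)

Step 1: Scale → (16, -20)
Step 2: Rotate 180° → (-16, 20)
Step 3: Translate → (-18, 20)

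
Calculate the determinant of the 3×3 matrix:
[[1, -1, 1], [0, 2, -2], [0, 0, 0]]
0

Expansion along first row:
det = 1·det([[2,-2],[0,0]]) - -1·det([[0,-2],[0,0]]) + 1·det([[0,2],[0,0]])
    = 1·(2·0 - -2·0) - -1·(0·0 - -2·0) + 1·(0·0 - 2·0)
    = 1·0 - -1·0 + 1·0
    = 0 + 0 + 0 = 0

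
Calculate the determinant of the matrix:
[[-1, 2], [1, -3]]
1

For a 2×2 matrix [[a, b], [c, d]], det = ad - bc
det = (-1)(-3) - (2)(1) = 3 - 2 = 1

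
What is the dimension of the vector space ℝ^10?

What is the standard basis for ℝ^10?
Dimension = 10; standard basis = {e_1, e_2, e_3, …, e_10}

ℝ^10 is the space of 10-tuples of real numbers; its dimension is 10.
The standard basis consists of 10 vectors: e_1, e_2, e_3, …, e_10, where e_i is the vector with 1 in position i and 0 elsewhere.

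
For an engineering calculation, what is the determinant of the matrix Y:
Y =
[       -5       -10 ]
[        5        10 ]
det(Y) = 0

For a 2×2 matrix [[a, b], [c, d]], det = a*d - b*c.
det(Y) = (-5)*(10) - (-10)*(5) = -50 + 50 = 0.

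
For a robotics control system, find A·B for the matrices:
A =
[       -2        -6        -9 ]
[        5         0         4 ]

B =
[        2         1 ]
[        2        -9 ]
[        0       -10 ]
AB =
[      -16       142 ]
[       10       -35 ]

Matrix multiplication: (AB)[i][j] = sum over k of A[i][k] * B[k][j].
  (AB)[0][0] = (-2)*(2) + (-6)*(2) + (-9)*(0) = -16
  (AB)[0][1] = (-2)*(1) + (-6)*(-9) + (-9)*(-10) = 142
  (AB)[1][0] = (5)*(2) + (0)*(2) + (4)*(0) = 10
  (AB)[1][1] = (5)*(1) + (0)*(-9) + (4)*(-10) = -35
AB =
[      -16       142 ]
[       10       -35 ]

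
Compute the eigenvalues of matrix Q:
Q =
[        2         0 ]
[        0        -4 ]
λ = -4, 2

Solve det(Q - λI) = 0. For a 2×2 matrix the characteristic equation is λ² - (trace)λ + det = 0.
trace(Q) = a + d = 2 - 4 = -2.
det(Q) = a*d - b*c = (2)*(-4) - (0)*(0) = -8 - 0 = -8.
Characteristic equation: λ² - (-2)λ + (-8) = 0.
Discriminant = (-2)² - 4*(-8) = 4 + 32 = 36.
λ = (-2 ± √36) / 2 = (-2 ± 6) / 2 = -4, 2.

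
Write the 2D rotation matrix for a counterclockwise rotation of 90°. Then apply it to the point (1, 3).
R = [[0, -1], [1, 0]]; R·(1, 3) = (-3, 1)

Rotation matrix formula: R(θ) = [[cos θ, -sin θ], [sin θ, cos θ]]
For θ = 90°:
cos(90°) = 0
sin(90°) = 1
R = [[0, -1], [1, 0]]
Apply to (1, 3): [0·1 + (-1)·3, 1·1 + 0·3] = (-3, 1)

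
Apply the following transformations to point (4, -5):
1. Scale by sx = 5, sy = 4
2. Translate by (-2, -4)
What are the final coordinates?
(18, -24)

Step 1: Scale (4, -5) by (sx, sy) = (5, 4) → (20, -20)
Step 2: Translate by (-2, -4) → (18, -24)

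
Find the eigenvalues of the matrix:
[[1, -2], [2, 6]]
λ = 2 and λ = 5

Characteristic equation: det(A - λI) = 0
λ² - (trace)λ + (det) = 0
λ² - (7)λ + (10) = 0
λ² - 7λ + 10 = 0
Solving: λ = 2, 5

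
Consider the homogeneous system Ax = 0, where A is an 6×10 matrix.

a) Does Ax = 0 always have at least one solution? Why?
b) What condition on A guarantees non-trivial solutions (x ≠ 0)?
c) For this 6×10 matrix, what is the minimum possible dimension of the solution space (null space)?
a) Yes, x = 0 is always a solution. b) When A has linearly dependent columns (rank < n). c) Minimum nullity = 4.

a) x = 0 satisfies A·0 = 0, so the zero vector is always a solution.
b) Non-trivial solutions exist iff the columns of A are linearly dependent, equivalently rank(A) < n (the number of columns).
c) By rank-nullity, rank(A) + nullity(A) = n = 10. Since A has only 6 rows, rank(A) ≤ 6, so nullity(A) ≥ 10 - 6 = 4.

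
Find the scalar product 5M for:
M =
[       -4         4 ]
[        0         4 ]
5M =
[      -20        20 ]
[        0        20 ]

Scalar multiplication is elementwise: (5M)[i][j] = 5 * M[i][j].
  (5M)[0][0] = 5 * (-4) = -20
  (5M)[0][1] = 5 * (4) = 20
  (5M)[1][0] = 5 * (0) = 0
  (5M)[1][1] = 5 * (4) = 20
5M =
[      -20        20 ]
[        0        20 ]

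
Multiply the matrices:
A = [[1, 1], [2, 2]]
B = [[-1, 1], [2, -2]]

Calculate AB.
[[1, -1], [2, -2]]

Each entry (i,j) of AB = sum over k of A[i][k]*B[k][j].
(AB)[0][0] = (1)*(-1) + (1)*(2) = 1
(AB)[0][1] = (1)*(1) + (1)*(-2) = -1
(AB)[1][0] = (2)*(-1) + (2)*(2) = 2
(AB)[1][1] = (2)*(1) + (2)*(-2) = -2
AB = [[1, -1], [2, -2]]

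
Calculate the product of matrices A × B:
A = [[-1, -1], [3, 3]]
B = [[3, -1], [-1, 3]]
[[-2, -2], [6, 6]]

Matrix multiplication:
C[0][0] = -1×3 + -1×-1 = -2
C[0][1] = -1×-1 + -1×3 = -2
C[1][0] = 3×3 + 3×-1 = 6
C[1][1] = 3×-1 + 3×3 = 6
Result: [[-2, -2], [6, 6]]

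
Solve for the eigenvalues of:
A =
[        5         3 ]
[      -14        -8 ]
λ = -2, -1

Solve det(A - λI) = 0. For a 2×2 matrix the characteristic equation is λ² - (trace)λ + det = 0.
trace(A) = a + d = 5 - 8 = -3.
det(A) = a*d - b*c = (5)*(-8) - (3)*(-14) = -40 + 42 = 2.
Characteristic equation: λ² - (-3)λ + (2) = 0.
Discriminant = (-3)² - 4*(2) = 9 - 8 = 1.
λ = (-3 ± √1) / 2 = (-3 ± 1) / 2 = -2, -1.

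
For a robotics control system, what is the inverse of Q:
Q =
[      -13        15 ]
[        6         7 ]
det(Q) = -181
Q⁻¹ =
[   -7/181    15/181 ]
[    6/181    13/181 ]

For a 2×2 matrix Q = [[a, b], [c, d]] with det(Q) ≠ 0, Q⁻¹ = (1/det(Q)) * [[d, -b], [-c, a]].
det(Q) = (-13)*(7) - (15)*(6) = -91 - 90 = -181.
Q⁻¹ = (1/-181) * [[7, -15], [-6, -13]].
Dividing each entry by -181 and reducing:
Q⁻¹ =
[   -7/181    15/181 ]
[    6/181    13/181 ]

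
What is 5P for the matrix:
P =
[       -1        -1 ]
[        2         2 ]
5P =
[       -5        -5 ]
[       10        10 ]

Scalar multiplication is elementwise: (5P)[i][j] = 5 * P[i][j].
  (5P)[0][0] = 5 * (-1) = -5
  (5P)[0][1] = 5 * (-1) = -5
  (5P)[1][0] = 5 * (2) = 10
  (5P)[1][1] = 5 * (2) = 10
5P =
[       -5        -5 ]
[       10        10 ]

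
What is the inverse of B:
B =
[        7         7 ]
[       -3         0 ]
det(B) = 21
B⁻¹ =
[        0      -1/3 ]
[      1/7       1/3 ]

For a 2×2 matrix B = [[a, b], [c, d]] with det(B) ≠ 0, B⁻¹ = (1/det(B)) * [[d, -b], [-c, a]].
det(B) = (7)*(0) - (7)*(-3) = 0 + 21 = 21.
B⁻¹ = (1/21) * [[0, -7], [3, 7]].
Dividing each entry by 21 and reducing:
B⁻¹ =
[        0      -1/3 ]
[      1/7       1/3 ]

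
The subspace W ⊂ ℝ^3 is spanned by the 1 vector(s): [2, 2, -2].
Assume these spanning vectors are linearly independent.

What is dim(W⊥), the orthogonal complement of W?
dim(W⊥) = 2

For any subspace W of ℝ^n, dim(W) + dim(W⊥) = n (the whole-space dimension).
Here the given 1 vectors are linearly independent, so dim(W) = 1.
Thus dim(W⊥) = n - dim(W) = 3 - 1 = 2.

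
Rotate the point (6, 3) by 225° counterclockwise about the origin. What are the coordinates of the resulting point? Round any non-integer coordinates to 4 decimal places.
(-2.1213, -6.3640)

Rotation matrix R(θ) = [[cos θ, -sin θ], [sin θ, cos θ]]; for θ = 225°:
R = [[-√2/2, √2/2], [-√2/2, -√2/2]]
Result: R × [6, 3]ᵀ = [-√2/2·6 + (√2/2)·3, -√2/2·6 + (-√2/2)·3]ᵀ = (-2.1213, -6.3640)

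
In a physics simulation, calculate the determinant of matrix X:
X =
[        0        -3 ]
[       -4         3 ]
det(X) = -12

For a 2×2 matrix [[a, b], [c, d]], det = a*d - b*c.
det(X) = (0)*(3) - (-3)*(-4) = 0 - 12 = -12.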